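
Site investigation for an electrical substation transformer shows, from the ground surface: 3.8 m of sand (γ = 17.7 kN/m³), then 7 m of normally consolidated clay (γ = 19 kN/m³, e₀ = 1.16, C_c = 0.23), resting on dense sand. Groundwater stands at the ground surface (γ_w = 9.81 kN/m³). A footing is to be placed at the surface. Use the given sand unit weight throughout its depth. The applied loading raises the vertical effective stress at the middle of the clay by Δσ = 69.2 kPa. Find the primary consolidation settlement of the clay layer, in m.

S_c ≈ 0.242 m

Mid-depth of clay below the ground surface: z = 3.8 + 7/2 = 7.3 m.
Total vertical stress at mid-clay: σ_v = 17.7×3.8 + 19×3.5 = 133.76 kPa.
Pore pressure: u = 9.81×(7.3 − 0) = 71.613 kPa.
Initial effective stress: σ'_0 = σ_v − u = 133.76 − 71.613 = 62.147 kPa.
Final effective stress: σ'_f = σ'_0 + Δσ = 62.147 + 69.2 = 131.35 kPa.
Normally consolidated clay, so the full stress increment lies on the virgin compression line:
S_c = C_c·H/(1+e₀)·log₁₀(σ'_f/σ'_0) = 0.23×7/(1+1.16)×log₁₀(131.35/62.147)
    = 0.74537 × 0.32501 = 0.2423 m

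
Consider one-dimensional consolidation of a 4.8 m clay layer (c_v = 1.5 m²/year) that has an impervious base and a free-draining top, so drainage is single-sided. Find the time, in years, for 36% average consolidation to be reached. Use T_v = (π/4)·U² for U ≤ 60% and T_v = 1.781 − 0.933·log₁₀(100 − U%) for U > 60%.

t ≈ 1.56 years

Drainage path length: H_d = H = 4.8 m (single drainage).
U ≤ 60%: T_v = (π/4)·U² = (π/4)×0.36² = 0.10179.
t = T_v·H_d²/c_v = 0.10179×4.8²/1.5 = 1.563 years.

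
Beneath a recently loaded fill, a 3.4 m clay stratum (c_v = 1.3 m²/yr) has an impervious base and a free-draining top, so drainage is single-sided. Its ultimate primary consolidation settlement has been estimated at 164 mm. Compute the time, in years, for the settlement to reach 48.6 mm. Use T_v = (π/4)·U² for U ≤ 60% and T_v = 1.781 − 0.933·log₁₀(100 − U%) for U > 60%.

Drainage path length: H_d = H = 3.4 m (single drainage).
U = S(t)/S_ult = 48.6/164 = 0.2963.
U ≤ 60%: T_v = (π/4)·U² = (π/4)×0.29634² = 0.068972.
t = T_v·H_d²/c_v = 0.068972×3.4²/1.3 = 0.6133 years.

t ≈ 0.613 years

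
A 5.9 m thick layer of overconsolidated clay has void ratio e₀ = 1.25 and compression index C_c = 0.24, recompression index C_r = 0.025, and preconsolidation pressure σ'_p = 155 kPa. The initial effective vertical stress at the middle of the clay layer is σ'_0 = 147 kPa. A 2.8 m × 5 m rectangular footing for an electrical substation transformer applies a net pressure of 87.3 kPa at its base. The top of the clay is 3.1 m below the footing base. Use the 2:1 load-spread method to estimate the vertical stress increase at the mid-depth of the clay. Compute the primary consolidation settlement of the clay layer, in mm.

S_c ≈ 9.33 mm

Mid-depth of clay below the footing base: z = 3.1 + 5.9/2 = 6.05 m.
Stress increase at mid-clay by the 2:1 spreading method:
Δσ = qBL/((B+z)(L+z)) = 87.3×2.8×5/((2.8+6.05)(5+6.05)) = 12.498 kPa
Final effective stress: σ'_f = 147 + 12.498 = 159.5 kPa.
σ'_f = 159.5 > σ'_p = 155 kPa, so the stress path crosses the preconsolidation pressure — recompression up to σ'_p, then virgin compression beyond:
S_c = H/(1+e₀)·[C_r·log₁₀(σ'_p/σ'_0) + C_c·log₁₀(σ'_f/σ'_p)]
    = 5.9/2.25 × [0.025×log₁₀(155/147) + 0.24×log₁₀(159.5/155)]
    = 2.6222 × [0.00057536 + 0.002983] = 0.009331 m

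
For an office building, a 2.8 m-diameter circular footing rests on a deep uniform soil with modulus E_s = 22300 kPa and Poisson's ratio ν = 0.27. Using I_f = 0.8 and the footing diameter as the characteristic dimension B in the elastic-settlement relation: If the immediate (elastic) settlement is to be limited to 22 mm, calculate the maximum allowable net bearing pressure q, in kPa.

S_e = q·B·(1−ν²)/E_s · I_f  ⇒  q = S_e·E_s / (B·(1−ν²)·I_f).
q = 0.022 × 22300 / (2.8 × 0.9271 × 0.8) = 236.2 kPa

q ≈ 236 kPa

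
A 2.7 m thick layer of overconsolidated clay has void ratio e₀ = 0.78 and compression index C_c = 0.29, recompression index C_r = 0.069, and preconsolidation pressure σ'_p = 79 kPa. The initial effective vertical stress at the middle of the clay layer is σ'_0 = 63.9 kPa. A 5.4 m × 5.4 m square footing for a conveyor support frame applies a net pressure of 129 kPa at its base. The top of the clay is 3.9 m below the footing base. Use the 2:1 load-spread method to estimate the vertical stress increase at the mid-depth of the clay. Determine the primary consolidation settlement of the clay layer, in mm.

Mid-depth of clay below the footing base: z = 3.9 + 2.7/2 = 5.25 m.
Stress increase at mid-clay by the 2:1 spreading method:
Δσ = qBL/((B+z)(L+z)) = 129×5.4×5.4/((5.4+5.25)(5.4+5.25)) = 33.165 kPa
Final effective stress: σ'_f = 63.9 + 33.165 = 97.065 kPa.
σ'_f = 97.065 > σ'_p = 79 kPa, so the stress path crosses the preconsolidation pressure — recompression up to σ'_p, then virgin compression beyond:
S_c = H/(1+e₀)·[C_r·log₁₀(σ'_p/σ'_0) + C_c·log₁₀(σ'_f/σ'_p)]
    = 2.7/1.78 × [0.069×log₁₀(79/63.9) + 0.29×log₁₀(97.065/79)]
    = 1.5169 × [0.0063567 + 0.025936] = 0.04898 m

S_c ≈ 49 mm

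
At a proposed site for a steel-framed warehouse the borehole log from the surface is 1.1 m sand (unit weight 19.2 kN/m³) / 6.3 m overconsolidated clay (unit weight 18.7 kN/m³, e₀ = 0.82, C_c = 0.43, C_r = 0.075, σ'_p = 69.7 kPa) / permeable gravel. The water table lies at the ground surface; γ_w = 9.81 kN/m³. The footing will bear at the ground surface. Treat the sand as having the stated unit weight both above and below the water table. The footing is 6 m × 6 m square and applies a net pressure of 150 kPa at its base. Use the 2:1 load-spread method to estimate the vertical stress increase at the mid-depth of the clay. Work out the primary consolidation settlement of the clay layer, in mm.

S_c ≈ 231 mm

Mid-depth of clay below the ground surface: z = 1.1 + 6.3/2 = 4.25 m.
Total vertical stress at mid-clay: σ_v = 19.2×1.1 + 18.7×3.15 = 80.025 kPa.
Pore pressure: u = 9.81×(4.25 − 0) = 41.693 kPa.
Initial effective stress: σ'_0 = σ_v − u = 80.025 − 41.693 = 38.332 kPa.
Stress increase at mid-clay by the 2:1 spreading method:
Δσ = qBL/((B+z)(L+z)) = 150×6×6/((6+4.25)(6+4.25)) = 51.398 kPa
Final effective stress: σ'_f = 38.332 + 51.398 = 89.73 kPa.
σ'_f = 89.73 > σ'_p = 69.7 kPa, so the stress path crosses the preconsolidation pressure — recompression up to σ'_p, then virgin compression beyond:
S_c = H/(1+e₀)·[C_r·log₁₀(σ'_p/σ'_0) + C_c·log₁₀(σ'_f/σ'_p)]
    = 6.3/1.82 × [0.075×log₁₀(69.7/38.332) + 0.43×log₁₀(89.73/69.7)]
    = 3.4615 × [0.019475 + 0.047173] = 0.2307 m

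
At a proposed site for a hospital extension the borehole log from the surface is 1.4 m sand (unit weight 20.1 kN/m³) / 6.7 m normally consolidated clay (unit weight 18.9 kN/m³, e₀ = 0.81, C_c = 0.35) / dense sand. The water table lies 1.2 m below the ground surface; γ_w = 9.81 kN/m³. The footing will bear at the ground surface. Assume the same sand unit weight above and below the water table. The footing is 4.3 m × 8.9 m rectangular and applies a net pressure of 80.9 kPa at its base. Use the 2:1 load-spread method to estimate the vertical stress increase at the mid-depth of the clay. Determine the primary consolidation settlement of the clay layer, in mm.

S_c ≈ 206 mm

Mid-depth of clay below the ground surface: z = 1.4 + 6.7/2 = 4.75 m.
Total vertical stress at mid-clay: σ_v = 20.1×1.4 + 18.9×3.35 = 91.455 kPa.
Pore pressure: u = 9.81×(4.75 − 1.2) = 34.825 kPa.
Initial effective stress: σ'_0 = σ_v − u = 91.455 − 34.825 = 56.63 kPa.
Stress increase at mid-clay by the 2:1 spreading method:
Δσ = qBL/((B+z)(L+z)) = 80.9×4.3×8.9/((4.3+4.75)(8.9+4.75)) = 25.063 kPa
Final effective stress: σ'_f = σ'_0 + Δσ = 56.63 + 25.063 = 81.693 kPa.
Normally consolidated clay, so the full stress increment lies on the virgin compression line:
S_c = C_c·H/(1+e₀)·log₁₀(σ'_f/σ'_0) = 0.35×6.7/(1+0.81)×log₁₀(81.693/56.63)
    = 1.2956 × 0.15914 = 0.2062 m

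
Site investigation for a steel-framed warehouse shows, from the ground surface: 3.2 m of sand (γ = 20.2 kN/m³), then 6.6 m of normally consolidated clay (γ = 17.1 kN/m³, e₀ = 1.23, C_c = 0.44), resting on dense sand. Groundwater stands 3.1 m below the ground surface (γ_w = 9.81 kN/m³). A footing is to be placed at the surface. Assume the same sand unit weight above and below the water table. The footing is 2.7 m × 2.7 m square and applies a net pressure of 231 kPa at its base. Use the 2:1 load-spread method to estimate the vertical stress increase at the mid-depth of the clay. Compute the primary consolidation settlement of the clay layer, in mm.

S_c ≈ 116 mm

Mid-depth of clay below the ground surface: z = 3.2 + 6.6/2 = 6.5 m.
Total vertical stress at mid-clay: σ_v = 20.2×3.2 + 17.1×3.3 = 121.07 kPa.
Pore pressure: u = 9.81×(6.5 − 3.1) = 33.354 kPa.
Initial effective stress: σ'_0 = σ_v − u = 121.07 − 33.354 = 87.716 kPa.
Stress increase at mid-clay by the 2:1 spreading method:
Δσ = qBL/((B+z)(L+z)) = 231×2.7×2.7/((2.7+6.5)(2.7+6.5)) = 19.896 kPa
Final effective stress: σ'_f = σ'_0 + Δσ = 87.716 + 19.896 = 107.61 kPa.
Normally consolidated clay, so the full stress increment lies on the virgin compression line:
S_c = C_c·H/(1+e₀)·log₁₀(σ'_f/σ'_0) = 0.44×6.6/(1+1.23)×log₁₀(107.61/87.716)
    = 1.3022 × 0.088774 = 0.1156 m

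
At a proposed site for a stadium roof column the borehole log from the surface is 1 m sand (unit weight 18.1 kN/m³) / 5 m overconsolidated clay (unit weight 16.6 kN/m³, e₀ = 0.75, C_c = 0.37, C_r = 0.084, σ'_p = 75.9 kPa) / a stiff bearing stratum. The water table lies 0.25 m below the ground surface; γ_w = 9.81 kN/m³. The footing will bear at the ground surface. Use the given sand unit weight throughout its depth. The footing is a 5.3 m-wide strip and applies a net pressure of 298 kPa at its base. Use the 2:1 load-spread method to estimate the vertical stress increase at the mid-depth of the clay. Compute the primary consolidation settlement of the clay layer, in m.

Mid-depth of clay below the ground surface: z = 1 + 5/2 = 3.5 m.
Total vertical stress at mid-clay: σ_v = 18.1×1 + 16.6×2.5 = 59.6 kPa.
Pore pressure: u = 9.81×(3.5 − 0.25) = 31.883 kPa.
Initial effective stress: σ'_0 = σ_v − u = 59.6 − 31.883 = 27.717 kPa.
Stress increase at mid-clay by the 2:1 spreading method:
Δσ = qB/(B+z) = 298×5.3/(5.3+3.5) = 179.48 kPa
Final effective stress: σ'_f = 27.717 + 179.48 = 207.2 kPa.
σ'_f = 207.2 > σ'_p = 75.9 kPa, so the stress path crosses the preconsolidation pressure — recompression up to σ'_p, then virgin compression beyond:
S_c = H/(1+e₀)·[C_r·log₁₀(σ'_p/σ'_0) + C_c·log₁₀(σ'_f/σ'_p)]
    = 5/1.75 × [0.084×log₁₀(75.9/27.717) + 0.37×log₁₀(207.2/75.9)]
    = 2.8571 × [0.03675 + 0.16137] = 0.566 m

S_c ≈ 0.566 m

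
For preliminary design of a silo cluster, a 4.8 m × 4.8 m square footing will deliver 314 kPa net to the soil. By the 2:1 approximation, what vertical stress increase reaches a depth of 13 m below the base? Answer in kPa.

By the 2:1 method the load spreads at 1 horizontal : 2 vertical, so at depth z the loaded area has grown by z in each plan dimension:
Δσ = qBL/((B+z)(L+z)) = 314×4.8×4.8/((4.8+13)(4.8+13)) = 22.833 kPa

Δσ_z ≈ 22.8 kPa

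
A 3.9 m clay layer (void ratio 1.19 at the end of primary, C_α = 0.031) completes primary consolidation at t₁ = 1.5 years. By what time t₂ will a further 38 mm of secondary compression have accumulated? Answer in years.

S_s = C_α·H/(1+e_p)·log₁₀(t₂/t₁) ⇒ log₁₀(t₂/t₁) = S_s·(1+e_p)/(C_α·H).
log₁₀(t₂/t₁) = 0.038 × (1+1.19) / (0.031×3.9) = 0.6883
t₂ = t₁ × 10^0.6883 = 1.5 × 4.879 = 7.319 years

t₂ ≈ 7.32 years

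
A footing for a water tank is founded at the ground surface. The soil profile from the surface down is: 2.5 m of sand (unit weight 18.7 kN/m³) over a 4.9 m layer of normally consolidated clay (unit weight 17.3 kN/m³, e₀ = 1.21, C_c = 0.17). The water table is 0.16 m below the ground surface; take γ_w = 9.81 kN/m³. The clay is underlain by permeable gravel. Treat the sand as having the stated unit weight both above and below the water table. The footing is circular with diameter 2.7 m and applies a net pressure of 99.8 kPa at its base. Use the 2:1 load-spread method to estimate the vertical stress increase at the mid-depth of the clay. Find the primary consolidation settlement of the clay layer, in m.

Mid-depth of clay below the ground surface: z = 2.5 + 4.9/2 = 4.95 m.
Total vertical stress at mid-clay: σ_v = 18.7×2.5 + 17.3×2.45 = 89.135 kPa.
Pore pressure: u = 9.81×(4.95 − 0.16) = 46.99 kPa.
Initial effective stress: σ'_0 = σ_v − u = 89.135 − 46.99 = 42.145 kPa.
Stress increase at mid-clay by the 2:1 spreading method:
Δσ ≈ qD²/(D+z)² = 99.8×2.7²/(2.7+4.95)² = 12.432 kPa
Final effective stress: σ'_f = σ'_0 + Δσ = 42.145 + 12.432 = 54.577 kPa.
Normally consolidated clay, so the full stress increment lies on the virgin compression line:
S_c = C_c·H/(1+e₀)·log₁₀(σ'_f/σ'_0) = 0.17×4.9/(1+1.21)×log₁₀(54.577/42.145)
    = 0.37692 × 0.11226 = 0.04231 m

S_c ≈ 0.0423 m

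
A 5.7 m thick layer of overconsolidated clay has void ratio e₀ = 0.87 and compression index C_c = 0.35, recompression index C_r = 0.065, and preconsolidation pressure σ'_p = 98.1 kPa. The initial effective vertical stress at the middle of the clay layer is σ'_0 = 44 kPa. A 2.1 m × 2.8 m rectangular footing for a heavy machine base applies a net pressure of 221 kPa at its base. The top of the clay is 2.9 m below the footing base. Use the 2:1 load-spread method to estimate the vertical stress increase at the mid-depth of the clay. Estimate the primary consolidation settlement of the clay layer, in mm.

S_c ≈ 31.4 mm

Mid-depth of clay below the footing base: z = 2.9 + 5.7/2 = 5.75 m.
Stress increase at mid-clay by the 2:1 spreading method:
Δσ = qBL/((B+z)(L+z)) = 221×2.1×2.8/((2.1+5.75)(2.8+5.75)) = 19.361 kPa
Final effective stress: σ'_f = 44 + 19.361 = 63.361 kPa.
σ'_f = 63.361 ≤ σ'_p = 98.1 kPa, so the clay remains overconsolidated and only the recompression index applies:
S_c = C_r·H/(1+e₀)·log₁₀(σ'_f/σ'_0) = 0.065×5.7/1.87×log₁₀(63.361/44)
    = 0.19813 × 0.15837 = 0.03138 m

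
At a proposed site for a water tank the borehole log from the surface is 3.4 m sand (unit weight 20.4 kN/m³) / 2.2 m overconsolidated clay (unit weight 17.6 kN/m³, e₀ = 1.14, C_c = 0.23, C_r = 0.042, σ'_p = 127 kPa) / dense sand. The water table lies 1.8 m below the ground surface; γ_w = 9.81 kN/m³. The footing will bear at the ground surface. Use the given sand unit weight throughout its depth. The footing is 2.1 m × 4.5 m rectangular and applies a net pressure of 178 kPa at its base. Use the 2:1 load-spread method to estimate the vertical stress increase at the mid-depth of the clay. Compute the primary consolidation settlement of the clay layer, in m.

S_c ≈ 0.00703 m

Mid-depth of clay below the ground surface: z = 3.4 + 2.2/2 = 4.5 m.
Total vertical stress at mid-clay: σ_v = 20.4×3.4 + 17.6×1.1 = 88.72 kPa.
Pore pressure: u = 9.81×(4.5 − 1.8) = 26.487 kPa.
Initial effective stress: σ'_0 = σ_v − u = 88.72 − 26.487 = 62.233 kPa.
Stress increase at mid-clay by the 2:1 spreading method:
Δσ = qBL/((B+z)(L+z)) = 178×2.1×4.5/((2.1+4.5)(4.5+4.5)) = 28.318 kPa
Final effective stress: σ'_f = 62.233 + 28.318 = 90.551 kPa.
σ'_f = 90.551 ≤ σ'_p = 127 kPa, so the clay remains overconsolidated and only the recompression index applies:
S_c = C_r·H/(1+e₀)·log₁₀(σ'_f/σ'_0) = 0.042×2.2/2.14×log₁₀(90.551/62.233)
    = 0.043176 × 0.16287 = 0.007032 m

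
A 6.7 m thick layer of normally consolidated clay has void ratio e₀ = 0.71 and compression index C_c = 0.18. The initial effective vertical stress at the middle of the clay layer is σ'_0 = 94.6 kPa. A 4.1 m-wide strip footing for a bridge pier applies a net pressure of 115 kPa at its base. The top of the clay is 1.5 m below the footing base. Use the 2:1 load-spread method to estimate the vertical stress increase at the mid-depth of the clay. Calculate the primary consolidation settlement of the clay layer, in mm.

S_c ≈ 136 mm

Mid-depth of clay below the footing base: z = 1.5 + 6.7/2 = 4.85 m.
Stress increase at mid-clay by the 2:1 spreading method:
Δσ = qB/(B+z) = 115×4.1/(4.1+4.85) = 52.682 kPa
Final effective stress: σ'_f = σ'_0 + Δσ = 94.6 + 52.682 = 147.28 kPa.
Normally consolidated clay, so the full stress increment lies on the virgin compression line:
S_c = C_c·H/(1+e₀)·log₁₀(σ'_f/σ'_0) = 0.18×6.7/(1+0.71)×log₁₀(147.28/94.6)
    = 0.70526 × 0.19225 = 0.1356 m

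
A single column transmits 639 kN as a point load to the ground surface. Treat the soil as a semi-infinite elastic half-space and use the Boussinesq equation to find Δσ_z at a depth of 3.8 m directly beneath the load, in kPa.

Δσ_z ≈ 21.1 kPa

Boussinesq vertical stress below a point load on an elastic half-space:
Δσ_z = 3P/(2πz²) · [1 + (r/z)²]^(−5/2)
r/z = 0/3.8 = 0; [1+(r/z)²]^(−5/2) = 1.
Δσ_z = 3×639/(2π×3.8²) × 1 = 21.129 × 1 = 21.13 kPa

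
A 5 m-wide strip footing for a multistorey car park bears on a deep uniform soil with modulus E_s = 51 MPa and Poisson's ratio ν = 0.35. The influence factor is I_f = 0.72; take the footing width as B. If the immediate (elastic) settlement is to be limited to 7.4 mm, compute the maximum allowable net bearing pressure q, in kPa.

E_s = 51 MPa = 51000 kPa.
S_e = q·B·(1−ν²)/E_s · I_f  ⇒  q = S_e·E_s / (B·(1−ν²)·I_f).
q = 0.0074 × 51000 / (5 × 0.8775 × 0.72) = 119.5 kPa

q ≈ 119 kPa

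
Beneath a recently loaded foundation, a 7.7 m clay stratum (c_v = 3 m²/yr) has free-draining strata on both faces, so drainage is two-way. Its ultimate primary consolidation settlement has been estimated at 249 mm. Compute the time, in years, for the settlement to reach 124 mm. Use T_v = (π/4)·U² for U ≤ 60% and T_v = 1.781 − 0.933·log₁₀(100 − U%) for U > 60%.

Drainage path length: H_d = H/2 = 3.85 m (double drainage).
U = S(t)/S_ult = 124/249 = 0.498.
U ≤ 60%: T_v = (π/4)·U² = (π/4)×0.49799² = 0.19478.
t = T_v·H_d²/c_v = 0.19478×3.85²/3 = 0.9624 years.

t ≈ 0.962 years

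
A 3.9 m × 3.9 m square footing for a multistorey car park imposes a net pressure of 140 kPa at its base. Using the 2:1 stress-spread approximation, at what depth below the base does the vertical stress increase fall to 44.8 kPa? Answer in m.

2:1 spreading — at depth z the loaded area has grown by z in each plan dimension:
qB²/(B+z)² = Δσ_z ⇒ z = B(√(q/Δσ_z) − 1) = 3.9×(√(140/44.8) − 1) = 2.994 m

z ≈ 2.99 m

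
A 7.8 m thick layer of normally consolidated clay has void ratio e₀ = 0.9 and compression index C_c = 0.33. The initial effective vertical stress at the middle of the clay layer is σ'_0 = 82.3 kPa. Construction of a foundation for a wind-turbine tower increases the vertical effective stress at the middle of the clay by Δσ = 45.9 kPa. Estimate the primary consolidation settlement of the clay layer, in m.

Final effective stress: σ'_f = σ'_0 + Δσ = 82.3 + 45.9 = 128.2 kPa.
Normally consolidated clay, so the full stress increment lies on the virgin compression line:
S_c = C_c·H/(1+e₀)·log₁₀(σ'_f/σ'_0) = 0.33×7.8/(1+0.9)×log₁₀(128.2/82.3)
    = 1.3547 × 0.19249 = 0.2608 m

S_c ≈ 0.261 m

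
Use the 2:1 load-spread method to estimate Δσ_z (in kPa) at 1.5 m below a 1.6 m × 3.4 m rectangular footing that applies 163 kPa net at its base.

Δσ_z ≈ 58.4 kPa

By the 2:1 method the load spreads at 1 horizontal : 2 vertical, so at depth z the loaded area has grown by z in each plan dimension:
Δσ = qBL/((B+z)(L+z)) = 163×1.6×3.4/((1.6+1.5)(3.4+1.5)) = 58.375 kPa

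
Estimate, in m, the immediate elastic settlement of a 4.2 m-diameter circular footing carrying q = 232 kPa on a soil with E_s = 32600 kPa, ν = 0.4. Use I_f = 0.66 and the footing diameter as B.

Immediate (elastic) settlement: S_e = q·B·(1−ν²)/E_s · I_f.
S_e = 232 × 4.2 × (1 − 0.4²) / 32600 × 0.66
    = 232 × 4.2 × 0.84 / 32600 × 0.66
    = 0.01657 m

S_e ≈ 0.0166 m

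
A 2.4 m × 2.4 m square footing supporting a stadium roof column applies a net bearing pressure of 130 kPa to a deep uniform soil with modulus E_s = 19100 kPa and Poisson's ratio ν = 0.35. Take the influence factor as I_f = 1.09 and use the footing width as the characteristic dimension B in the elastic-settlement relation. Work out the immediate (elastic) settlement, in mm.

Immediate (elastic) settlement: S_e = q·B·(1−ν²)/E_s · I_f.
S_e = 130 × 2.4 × (1 − 0.35²) / 19100 × 1.09
    = 130 × 2.4 × 0.8775 / 19100 × 1.09
    = 0.01562 m = 15.62 mm

S_e ≈ 15.6 mm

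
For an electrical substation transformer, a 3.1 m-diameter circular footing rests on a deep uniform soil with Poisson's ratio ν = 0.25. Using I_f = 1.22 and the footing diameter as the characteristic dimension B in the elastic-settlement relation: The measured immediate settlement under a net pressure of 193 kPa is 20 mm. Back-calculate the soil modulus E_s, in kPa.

E_s ≈ 34200 kPa

S_e = q·B·(1−ν²)/E_s · I_f  ⇒  E_s = q·B·(1−ν²)·I_f / S_e.
E_s = 193 × 3.1 × 0.9375 × 1.22 / 0.02 = 34220 kPa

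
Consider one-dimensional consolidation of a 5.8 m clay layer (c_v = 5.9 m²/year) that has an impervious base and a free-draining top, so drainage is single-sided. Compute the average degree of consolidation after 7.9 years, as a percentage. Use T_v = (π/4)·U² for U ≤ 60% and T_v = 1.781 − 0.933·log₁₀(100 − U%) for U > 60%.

U ≈ 97.3 %

Drainage path length: H_d = H = 5.8 m (single drainage).
T_v = c_v·t/H_d² = 5.9×7.9/5.8² = 1.3856.
T_v = 1.3856 corresponds to the U > 60% branch:
U = 1 − 10^((1.781 − T_v)/0.933)/100 = 0.9735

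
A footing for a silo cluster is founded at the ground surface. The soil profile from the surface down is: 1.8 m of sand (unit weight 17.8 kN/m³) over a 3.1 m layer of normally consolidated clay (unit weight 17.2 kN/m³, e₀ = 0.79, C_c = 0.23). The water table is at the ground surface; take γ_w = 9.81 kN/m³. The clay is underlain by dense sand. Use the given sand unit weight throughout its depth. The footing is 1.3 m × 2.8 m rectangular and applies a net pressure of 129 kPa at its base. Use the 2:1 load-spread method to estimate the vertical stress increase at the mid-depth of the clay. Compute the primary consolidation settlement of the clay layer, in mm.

Mid-depth of clay below the ground surface: z = 1.8 + 3.1/2 = 3.35 m.
Total vertical stress at mid-clay: σ_v = 17.8×1.8 + 17.2×1.55 = 58.7 kPa.
Pore pressure: u = 9.81×(3.35 − 0) = 32.864 kPa.
Initial effective stress: σ'_0 = σ_v − u = 58.7 − 32.864 = 25.836 kPa.
Stress increase at mid-clay by the 2:1 spreading method:
Δσ = qBL/((B+z)(L+z)) = 129×1.3×2.8/((1.3+3.35)(2.8+3.35)) = 16.42 kPa
Final effective stress: σ'_f = σ'_0 + Δσ = 25.836 + 16.42 = 42.256 kPa.
Normally consolidated clay, so the full stress increment lies on the virgin compression line:
S_c = C_c·H/(1+e₀)·log₁₀(σ'_f/σ'_0) = 0.23×3.1/(1+0.79)×log₁₀(42.256/25.836)
    = 0.39832 × 0.21366 = 0.08511 m

S_c ≈ 85.1 mm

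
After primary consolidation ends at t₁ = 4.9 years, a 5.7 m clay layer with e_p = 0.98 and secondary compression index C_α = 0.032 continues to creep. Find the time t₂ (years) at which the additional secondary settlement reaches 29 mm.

S_s = C_α·H/(1+e_p)·log₁₀(t₂/t₁) ⇒ log₁₀(t₂/t₁) = S_s·(1+e_p)/(C_α·H).
log₁₀(t₂/t₁) = 0.029 × (1+0.98) / (0.032×5.7) = 0.3148
t₂ = t₁ × 10^0.3148 = 4.9 × 2.064 = 10.12 years

t₂ ≈ 10.1 years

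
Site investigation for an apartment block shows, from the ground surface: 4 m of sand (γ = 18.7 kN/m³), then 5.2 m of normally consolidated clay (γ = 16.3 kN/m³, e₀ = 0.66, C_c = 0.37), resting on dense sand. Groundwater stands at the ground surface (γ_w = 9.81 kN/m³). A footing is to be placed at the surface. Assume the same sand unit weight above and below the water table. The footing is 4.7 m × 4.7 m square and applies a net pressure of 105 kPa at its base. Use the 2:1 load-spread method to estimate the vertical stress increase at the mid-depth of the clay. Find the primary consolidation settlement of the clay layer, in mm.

S_c ≈ 150 mm

Mid-depth of clay below the ground surface: z = 4 + 5.2/2 = 6.6 m.
Total vertical stress at mid-clay: σ_v = 18.7×4 + 16.3×2.6 = 117.18 kPa.
Pore pressure: u = 9.81×(6.6 − 0) = 64.746 kPa.
Initial effective stress: σ'_0 = σ_v − u = 117.18 − 64.746 = 52.434 kPa.
Stress increase at mid-clay by the 2:1 spreading method:
Δσ = qBL/((B+z)(L+z)) = 105×4.7×4.7/((4.7+6.6)(4.7+6.6)) = 18.165 kPa
Final effective stress: σ'_f = σ'_0 + Δσ = 52.434 + 18.165 = 70.599 kPa.
Normally consolidated clay, so the full stress increment lies on the virgin compression line:
S_c = C_c·H/(1+e₀)·log₁₀(σ'_f/σ'_0) = 0.37×5.2/(1+0.66)×log₁₀(70.599/52.434)
    = 1.159 × 0.12919 = 0.1497 m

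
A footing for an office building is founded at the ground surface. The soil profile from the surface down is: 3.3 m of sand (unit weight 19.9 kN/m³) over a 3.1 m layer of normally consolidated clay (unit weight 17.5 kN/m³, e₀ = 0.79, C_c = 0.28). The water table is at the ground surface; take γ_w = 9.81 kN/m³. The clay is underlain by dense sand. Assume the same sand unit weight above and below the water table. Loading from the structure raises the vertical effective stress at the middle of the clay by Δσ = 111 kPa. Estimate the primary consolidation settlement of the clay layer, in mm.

S_c ≈ 261 mm

Mid-depth of clay below the ground surface: z = 3.3 + 3.1/2 = 4.85 m.
Total vertical stress at mid-clay: σ_v = 19.9×3.3 + 17.5×1.55 = 92.795 kPa.
Pore pressure: u = 9.81×(4.85 − 0) = 47.578 kPa.
Initial effective stress: σ'_0 = σ_v − u = 92.795 − 47.578 = 45.217 kPa.
Final effective stress: σ'_f = σ'_0 + Δσ = 45.217 + 111 = 156.22 kPa.
Normally consolidated clay, so the full stress increment lies on the virgin compression line:
S_c = C_c·H/(1+e₀)·log₁₀(σ'_f/σ'_0) = 0.28×3.1/(1+0.79)×log₁₀(156.22/45.217)
    = 0.48492 × 0.53843 = 0.2611 m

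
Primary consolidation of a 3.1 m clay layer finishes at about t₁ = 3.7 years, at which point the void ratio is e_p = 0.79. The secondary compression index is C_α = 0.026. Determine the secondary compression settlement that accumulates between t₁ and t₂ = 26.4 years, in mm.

S_s ≈ 38.4 mm

Secondary compression: S_s = C_α·H/(1+e_p)·log₁₀(t₂/t₁)
S_s = 0.026×3.1/(1+0.79)×log₁₀(26.4/3.7)
    = 0.04503 × 0.8534 = 0.03843 m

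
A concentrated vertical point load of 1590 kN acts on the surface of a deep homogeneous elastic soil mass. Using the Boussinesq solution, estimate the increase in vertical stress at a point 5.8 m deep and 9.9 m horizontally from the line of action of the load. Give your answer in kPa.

Δσ_z ≈ 0.745 kPa

Boussinesq vertical stress below a point load on an elastic half-space:
Δσ_z = 3P/(2πz²) · [1 + (r/z)²]^(−5/2)
r/z = 9.9/5.8 = 1.7069; [1+(r/z)²]^(−5/2) = 0.033006.
Δσ_z = 3×1590/(2π×5.8²) × 0.033006 = 22.567 × 0.033006 = 0.7448 kPa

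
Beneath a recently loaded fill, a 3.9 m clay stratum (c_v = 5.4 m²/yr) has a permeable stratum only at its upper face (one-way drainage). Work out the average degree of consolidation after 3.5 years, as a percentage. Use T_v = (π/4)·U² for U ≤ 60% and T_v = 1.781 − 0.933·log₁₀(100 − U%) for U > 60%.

Drainage path length: H_d = H = 3.9 m (single drainage).
T_v = c_v·t/H_d² = 5.4×3.5/3.9² = 1.2426.
T_v = 1.2426 corresponds to the U > 60% branch:
U = 1 − 10^((1.781 − T_v)/0.933)/100 = 0.9622

U ≈ 96.2 %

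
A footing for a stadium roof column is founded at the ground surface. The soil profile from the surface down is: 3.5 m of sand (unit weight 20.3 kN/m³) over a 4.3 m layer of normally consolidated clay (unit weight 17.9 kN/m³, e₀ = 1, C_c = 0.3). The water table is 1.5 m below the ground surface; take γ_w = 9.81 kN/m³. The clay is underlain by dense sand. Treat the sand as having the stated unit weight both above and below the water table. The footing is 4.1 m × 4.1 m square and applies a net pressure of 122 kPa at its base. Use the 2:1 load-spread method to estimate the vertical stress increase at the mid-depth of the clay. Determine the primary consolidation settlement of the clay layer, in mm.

Mid-depth of clay below the ground surface: z = 3.5 + 4.3/2 = 5.65 m.
Total vertical stress at mid-clay: σ_v = 20.3×3.5 + 17.9×2.15 = 109.53 kPa.
Pore pressure: u = 9.81×(5.65 − 1.5) = 40.712 kPa.
Initial effective stress: σ'_0 = σ_v − u = 109.53 − 40.712 = 68.818 kPa.
Stress increase at mid-clay by the 2:1 spreading method:
Δσ = qBL/((B+z)(L+z)) = 122×4.1×4.1/((4.1+5.65)(4.1+5.65)) = 21.573 kPa
Final effective stress: σ'_f = σ'_0 + Δσ = 68.818 + 21.573 = 90.391 kPa.
Normally consolidated clay, so the full stress increment lies on the virgin compression line:
S_c = C_c·H/(1+e₀)·log₁₀(σ'_f/σ'_0) = 0.3×4.3/(1+1)×log₁₀(90.391/68.818)
    = 0.645 × 0.11842 = 0.07638 m

S_c ≈ 76.4 mm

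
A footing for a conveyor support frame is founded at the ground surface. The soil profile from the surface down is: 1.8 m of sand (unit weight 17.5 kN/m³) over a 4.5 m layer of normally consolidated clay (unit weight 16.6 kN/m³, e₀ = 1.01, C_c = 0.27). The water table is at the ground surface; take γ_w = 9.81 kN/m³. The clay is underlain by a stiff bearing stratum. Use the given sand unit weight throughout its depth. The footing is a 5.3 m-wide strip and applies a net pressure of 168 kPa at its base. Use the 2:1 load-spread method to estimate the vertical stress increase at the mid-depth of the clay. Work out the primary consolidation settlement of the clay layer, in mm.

Mid-depth of clay below the ground surface: z = 1.8 + 4.5/2 = 4.05 m.
Total vertical stress at mid-clay: σ_v = 17.5×1.8 + 16.6×2.25 = 68.85 kPa.
Pore pressure: u = 9.81×(4.05 − 0) = 39.73 kPa.
Initial effective stress: σ'_0 = σ_v − u = 68.85 − 39.73 = 29.12 kPa.
Stress increase at mid-clay by the 2:1 spreading method:
Δσ = qB/(B+z) = 168×5.3/(5.3+4.05) = 95.23 kPa
Final effective stress: σ'_f = σ'_0 + Δσ = 29.12 + 95.23 = 124.35 kPa.
Normally consolidated clay, so the full stress increment lies on the virgin compression line:
S_c = C_c·H/(1+e₀)·log₁₀(σ'_f/σ'_0) = 0.27×4.5/(1+1.01)×log₁₀(124.35/29.12)
    = 0.60448 × 0.63045 = 0.3811 m

S_c ≈ 381 mm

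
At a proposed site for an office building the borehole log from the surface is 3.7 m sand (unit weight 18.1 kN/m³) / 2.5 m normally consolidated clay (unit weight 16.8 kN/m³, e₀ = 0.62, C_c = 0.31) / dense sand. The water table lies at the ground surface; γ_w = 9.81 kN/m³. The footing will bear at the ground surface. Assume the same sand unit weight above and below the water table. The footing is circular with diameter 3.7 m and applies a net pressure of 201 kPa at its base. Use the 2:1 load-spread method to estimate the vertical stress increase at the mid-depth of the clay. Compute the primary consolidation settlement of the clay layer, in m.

S_c ≈ 0.137 m

Mid-depth of clay below the ground surface: z = 3.7 + 2.5/2 = 4.95 m.
Total vertical stress at mid-clay: σ_v = 18.1×3.7 + 16.8×1.25 = 87.97 kPa.
Pore pressure: u = 9.81×(4.95 − 0) = 48.56 kPa.
Initial effective stress: σ'_0 = σ_v − u = 87.97 − 48.56 = 39.41 kPa.
Stress increase at mid-clay by the 2:1 spreading method:
Δσ ≈ qD²/(D+z)² = 201×3.7²/(3.7+4.95)² = 36.776 kPa
Final effective stress: σ'_f = σ'_0 + Δσ = 39.41 + 36.776 = 76.186 kPa.
Normally consolidated clay, so the full stress increment lies on the virgin compression line:
S_c = C_c·H/(1+e₀)·log₁₀(σ'_f/σ'_0) = 0.31×2.5/(1+0.62)×log₁₀(76.186/39.41)
    = 0.4784 × 0.28627 = 0.137 m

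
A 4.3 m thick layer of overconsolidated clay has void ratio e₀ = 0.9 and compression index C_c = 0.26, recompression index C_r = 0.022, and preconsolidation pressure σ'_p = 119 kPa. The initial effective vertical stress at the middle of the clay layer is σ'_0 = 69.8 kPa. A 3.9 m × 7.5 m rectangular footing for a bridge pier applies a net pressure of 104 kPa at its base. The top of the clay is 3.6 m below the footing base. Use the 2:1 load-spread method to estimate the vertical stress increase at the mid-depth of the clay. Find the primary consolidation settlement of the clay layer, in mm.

S_c ≈ 6.34 mm

Mid-depth of clay below the footing base: z = 3.6 + 4.3/2 = 5.75 m.
Stress increase at mid-clay by the 2:1 spreading method:
Δσ = qBL/((B+z)(L+z)) = 104×3.9×7.5/((3.9+5.75)(7.5+5.75)) = 23.791 kPa
Final effective stress: σ'_f = 69.8 + 23.791 = 93.591 kPa.
σ'_f = 93.591 ≤ σ'_p = 119 kPa, so the clay remains overconsolidated and only the recompression index applies:
S_c = C_r·H/(1+e₀)·log₁₀(σ'_f/σ'_0) = 0.022×4.3/1.9×log₁₀(93.591/69.8)
    = 0.04979 × 0.12738 = 0.006342 m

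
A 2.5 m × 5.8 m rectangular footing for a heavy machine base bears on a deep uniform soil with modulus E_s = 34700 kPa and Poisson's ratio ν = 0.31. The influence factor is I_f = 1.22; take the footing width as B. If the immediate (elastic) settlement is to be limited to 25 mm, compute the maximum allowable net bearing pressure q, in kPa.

S_e = q·B·(1−ν²)/E_s · I_f  ⇒  q = S_e·E_s / (B·(1−ν²)·I_f).
q = 0.025 × 34700 / (2.5 × 0.9039 × 1.22) = 314.7 kPa

q ≈ 315 kPa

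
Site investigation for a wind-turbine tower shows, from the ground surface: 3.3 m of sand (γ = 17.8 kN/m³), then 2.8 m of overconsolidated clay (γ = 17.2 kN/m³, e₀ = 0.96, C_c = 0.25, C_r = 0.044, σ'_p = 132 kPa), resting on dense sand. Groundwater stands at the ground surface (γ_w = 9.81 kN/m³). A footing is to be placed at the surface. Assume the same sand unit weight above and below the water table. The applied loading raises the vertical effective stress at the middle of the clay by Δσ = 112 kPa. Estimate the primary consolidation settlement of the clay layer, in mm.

S_c ≈ 53.4 mm

Mid-depth of clay below the ground surface: z = 3.3 + 2.8/2 = 4.7 m.
Total vertical stress at mid-clay: σ_v = 17.8×3.3 + 17.2×1.4 = 82.82 kPa.
Pore pressure: u = 9.81×(4.7 − 0) = 46.107 kPa.
Initial effective stress: σ'_0 = σ_v − u = 82.82 − 46.107 = 36.713 kPa.
Final effective stress: σ'_f = 36.713 + 112 = 148.71 kPa.
σ'_f = 148.71 > σ'_p = 132 kPa, so the stress path crosses the preconsolidation pressure — recompression up to σ'_p, then virgin compression beyond:
S_c = H/(1+e₀)·[C_r·log₁₀(σ'_p/σ'_0) + C_c·log₁₀(σ'_f/σ'_p)]
    = 2.8/1.96 × [0.044×log₁₀(132/36.713) + 0.25×log₁₀(148.71/132)]
    = 1.4286 × [0.024453 + 0.012942] = 0.05342 m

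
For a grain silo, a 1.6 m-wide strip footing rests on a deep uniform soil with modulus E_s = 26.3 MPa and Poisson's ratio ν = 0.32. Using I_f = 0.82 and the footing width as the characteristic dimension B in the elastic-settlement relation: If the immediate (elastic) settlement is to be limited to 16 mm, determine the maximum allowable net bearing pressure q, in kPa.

E_s = 26.3 MPa = 26300 kPa.
S_e = q·B·(1−ν²)/E_s · I_f  ⇒  q = S_e·E_s / (B·(1−ν²)·I_f).
q = 0.016 × 26300 / (1.6 × 0.8976 × 0.82) = 357.3 kPa

q ≈ 357 kPa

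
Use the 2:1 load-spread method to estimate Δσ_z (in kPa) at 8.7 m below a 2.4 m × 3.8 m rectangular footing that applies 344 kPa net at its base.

By the 2:1 method the load spreads at 1 horizontal : 2 vertical, so at depth z the loaded area has grown by z in each plan dimension:
Δσ = qBL/((B+z)(L+z)) = 344×2.4×3.8/((2.4+8.7)(3.8+8.7)) = 22.611 kPa

Δσ_z ≈ 22.6 kPa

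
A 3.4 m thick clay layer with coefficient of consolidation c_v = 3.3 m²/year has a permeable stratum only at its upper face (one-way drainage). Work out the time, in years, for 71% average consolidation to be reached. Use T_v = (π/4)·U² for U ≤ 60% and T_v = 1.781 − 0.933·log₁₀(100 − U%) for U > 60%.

Drainage path length: H_d = H = 3.4 m (single drainage).
U > 60%: T_v = 1.781 − 0.933·log₁₀(100 − 71) = 0.41658.
t = T_v·H_d²/c_v = 0.41658×3.4²/3.3 = 1.459 years.

t ≈ 1.46 years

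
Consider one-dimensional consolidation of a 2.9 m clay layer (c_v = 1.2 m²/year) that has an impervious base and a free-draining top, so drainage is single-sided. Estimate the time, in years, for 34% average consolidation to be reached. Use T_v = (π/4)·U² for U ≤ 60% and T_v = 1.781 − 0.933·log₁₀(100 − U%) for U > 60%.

t ≈ 0.636 years

Drainage path length: H_d = H = 2.9 m (single drainage).
U ≤ 60%: T_v = (π/4)·U² = (π/4)×0.34² = 0.090792.
t = T_v·H_d²/c_v = 0.090792×2.9²/1.2 = 0.6363 years.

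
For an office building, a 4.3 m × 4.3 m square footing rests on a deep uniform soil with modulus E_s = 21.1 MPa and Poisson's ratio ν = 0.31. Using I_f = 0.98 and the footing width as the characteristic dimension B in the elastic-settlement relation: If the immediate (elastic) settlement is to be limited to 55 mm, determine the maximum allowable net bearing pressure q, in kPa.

E_s = 21.1 MPa = 21100 kPa.
S_e = q·B·(1−ν²)/E_s · I_f  ⇒  q = S_e·E_s / (B·(1−ν²)·I_f).
q = 0.055 × 21100 / (4.3 × 0.9039 × 0.98) = 304.7 kPa

q ≈ 305 kPa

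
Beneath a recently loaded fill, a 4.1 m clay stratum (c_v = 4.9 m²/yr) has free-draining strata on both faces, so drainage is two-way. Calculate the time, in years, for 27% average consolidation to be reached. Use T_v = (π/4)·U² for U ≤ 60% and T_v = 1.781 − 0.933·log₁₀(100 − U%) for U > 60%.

t ≈ 0.0491 years

Drainage path length: H_d = H/2 = 2.05 m (double drainage).
U ≤ 60%: T_v = (π/4)·U² = (π/4)×0.27² = 0.057256.
t = T_v·H_d²/c_v = 0.057256×2.05²/4.9 = 0.04911 years.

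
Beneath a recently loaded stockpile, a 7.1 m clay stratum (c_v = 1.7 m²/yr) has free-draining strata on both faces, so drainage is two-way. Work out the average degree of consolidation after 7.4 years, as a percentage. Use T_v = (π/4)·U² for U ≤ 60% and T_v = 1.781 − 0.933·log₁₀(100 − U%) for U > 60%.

Drainage path length: H_d = H/2 = 3.55 m (double drainage).
T_v = c_v·t/H_d² = 1.7×7.4/3.55² = 0.99821.
T_v = 0.99821 corresponds to the U > 60% branch:
U = 1 − 10^((1.781 − T_v)/0.933)/100 = 0.931

U ≈ 93.1 %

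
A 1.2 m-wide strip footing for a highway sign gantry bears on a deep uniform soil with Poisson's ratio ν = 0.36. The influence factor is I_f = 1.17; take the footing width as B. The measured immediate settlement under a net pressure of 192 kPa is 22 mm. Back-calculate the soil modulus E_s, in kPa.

E_s ≈ 10700 kPa

S_e = q·B·(1−ν²)/E_s · I_f  ⇒  E_s = q·B·(1−ν²)·I_f / S_e.
E_s = 192 × 1.2 × 0.8704 × 1.17 / 0.022 = 10670 kPa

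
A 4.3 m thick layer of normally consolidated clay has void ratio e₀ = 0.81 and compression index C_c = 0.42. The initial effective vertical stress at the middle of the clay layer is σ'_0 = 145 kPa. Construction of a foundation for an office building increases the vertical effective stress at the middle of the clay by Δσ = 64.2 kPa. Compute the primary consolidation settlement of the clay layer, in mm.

S_c ≈ 159 mm

Final effective stress: σ'_f = σ'_0 + Δσ = 145 + 64.2 = 209.2 kPa.
Normally consolidated clay, so the full stress increment lies on the virgin compression line:
S_c = C_c·H/(1+e₀)·log₁₀(σ'_f/σ'_0) = 0.42×4.3/(1+0.81)×log₁₀(209.2/145)
    = 0.99779 × 0.15919 = 0.1588 m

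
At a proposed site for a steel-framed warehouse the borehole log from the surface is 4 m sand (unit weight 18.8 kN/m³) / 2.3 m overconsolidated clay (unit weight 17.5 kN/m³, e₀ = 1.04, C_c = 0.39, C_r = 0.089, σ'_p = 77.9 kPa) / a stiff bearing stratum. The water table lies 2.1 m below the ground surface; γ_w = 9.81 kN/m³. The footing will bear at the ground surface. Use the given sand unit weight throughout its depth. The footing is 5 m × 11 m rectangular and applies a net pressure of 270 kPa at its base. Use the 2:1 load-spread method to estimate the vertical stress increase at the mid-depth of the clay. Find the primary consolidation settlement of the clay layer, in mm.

S_c ≈ 140 mm

Mid-depth of clay below the ground surface: z = 4 + 2.3/2 = 5.15 m.
Total vertical stress at mid-clay: σ_v = 18.8×4 + 17.5×1.15 = 95.325 kPa.
Pore pressure: u = 9.81×(5.15 − 2.1) = 29.921 kPa.
Initial effective stress: σ'_0 = σ_v − u = 95.325 − 29.921 = 65.404 kPa.
Stress increase at mid-clay by the 2:1 spreading method:
Δσ = qBL/((B+z)(L+z)) = 270×5×11/((5+5.15)(11+5.15)) = 90.592 kPa
Final effective stress: σ'_f = 65.404 + 90.592 = 156 kPa.
σ'_f = 156 > σ'_p = 77.9 kPa, so the stress path crosses the preconsolidation pressure — recompression up to σ'_p, then virgin compression beyond:
S_c = H/(1+e₀)·[C_r·log₁₀(σ'_p/σ'_0) + C_c·log₁₀(σ'_f/σ'_p)]
    = 2.3/2.04 × [0.089×log₁₀(77.9/65.404) + 0.39×log₁₀(156/77.9)]
    = 1.1275 × [0.0067581 + 0.11762] = 0.1402 m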